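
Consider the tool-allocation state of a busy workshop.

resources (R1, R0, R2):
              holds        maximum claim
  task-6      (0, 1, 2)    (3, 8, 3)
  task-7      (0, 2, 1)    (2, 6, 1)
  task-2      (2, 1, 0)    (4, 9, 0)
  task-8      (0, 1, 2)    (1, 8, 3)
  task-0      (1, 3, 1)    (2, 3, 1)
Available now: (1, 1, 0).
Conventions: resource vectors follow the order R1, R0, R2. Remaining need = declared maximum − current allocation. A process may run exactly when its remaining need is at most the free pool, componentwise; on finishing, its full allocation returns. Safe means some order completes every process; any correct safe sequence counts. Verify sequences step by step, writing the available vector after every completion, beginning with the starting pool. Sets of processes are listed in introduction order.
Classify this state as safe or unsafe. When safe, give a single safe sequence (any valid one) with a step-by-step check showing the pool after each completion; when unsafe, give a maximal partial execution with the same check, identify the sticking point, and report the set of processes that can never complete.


UNSAFE.
Key observation: R0 is the bottleneck — with task-0, task-7 done the pool holds (2, 6, 2), short of every remaining need.
Going as far as possible: task-0, task-7; after that, nothing fits. Walking it through:
  pool = (1, 1, 0)
  run task-0 (needs (1, 0, 0), free (1, 1, 0)); after release of (1, 3, 1) the pool is (2, 4, 1)
  run task-7 (needs (2, 4, 0), free (2, 4, 1)); after release of (0, 2, 1) the pool is (2, 6, 2)
  task-6 still needs (3, 7, 1) but only (2, 6, 2) is free — short on R1 and R0
  task-2 still needs (2, 8, 0) but only (2, 6, 2) is free — short on R0
  task-8 still needs (1, 7, 1) but only (2, 6, 2) is free — short on R0
Permanently blocked: task-6, task-2 and task-8.


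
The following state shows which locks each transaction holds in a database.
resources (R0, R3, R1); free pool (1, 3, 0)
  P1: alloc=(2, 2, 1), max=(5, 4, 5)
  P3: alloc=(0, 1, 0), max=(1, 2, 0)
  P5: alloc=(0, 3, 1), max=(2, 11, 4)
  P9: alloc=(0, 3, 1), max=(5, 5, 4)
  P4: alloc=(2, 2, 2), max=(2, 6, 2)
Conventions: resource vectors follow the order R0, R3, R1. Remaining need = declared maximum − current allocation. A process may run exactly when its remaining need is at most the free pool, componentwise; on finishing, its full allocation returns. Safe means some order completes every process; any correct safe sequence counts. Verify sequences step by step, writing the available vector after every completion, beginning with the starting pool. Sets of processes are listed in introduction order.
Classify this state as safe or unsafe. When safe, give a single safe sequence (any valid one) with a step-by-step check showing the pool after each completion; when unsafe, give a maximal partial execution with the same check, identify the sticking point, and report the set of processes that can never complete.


UNSAFE — no complete ordering exists.
Key observation: the pool after P3, P4 is (3, 6, 2); every surviving request exceeds it in R1, so progress ends there.
The run P3, P4 cannot be extended any further. Step-by-step check:
  pool = (1, 3, 0)
  run P3 (needs (1, 1, 0), free (1, 3, 0)); after release of (0, 1, 0) the pool is (1, 4, 0)
  run P4 (needs (0, 4, 0), free (1, 4, 0)); after release of (2, 2, 2) the pool is (3, 6, 2)
  P1 still needs (3, 2, 4) but only (3, 6, 2) is free — short on R1
  P5 still needs (2, 8, 3) but only (3, 6, 2) is free — short on R3 and R1
  P9 still needs (5, 2, 3) but only (3, 6, 2) is free — short on R0 and R1
Never able to finish: P1, P5 and P9.


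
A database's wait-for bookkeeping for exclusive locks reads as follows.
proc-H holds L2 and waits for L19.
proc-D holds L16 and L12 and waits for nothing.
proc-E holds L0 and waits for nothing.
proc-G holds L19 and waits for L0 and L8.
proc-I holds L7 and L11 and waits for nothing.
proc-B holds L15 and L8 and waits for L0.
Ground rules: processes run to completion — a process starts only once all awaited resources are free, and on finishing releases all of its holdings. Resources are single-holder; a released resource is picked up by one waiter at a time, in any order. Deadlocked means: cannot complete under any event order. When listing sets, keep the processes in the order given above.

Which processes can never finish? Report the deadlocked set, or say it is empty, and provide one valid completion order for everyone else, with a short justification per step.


No process is deadlocked.
Key observation: all waits point, directly or indirectly, at processes that can finish, so nothing is permanently blocked.
The rest can finish in the order proc-E, proc-B, proc-G, proc-D, proc-H, proc-I.
Verifying each step:
  proc-E waits on nothing -> runs at once and releases L0
  proc-B: everything it awaited (L0) is free; runs, freeing L15 and L8
  proc-G: everything it awaited (L0 and L8) is free; runs, freeing L19
  proc-D waits on nothing -> runs at once and releases L16 and L12
  proc-H: everything it awaited (L19) is free; runs, freeing L2
  proc-I waits on nothing -> runs at once and releases L7 and L11


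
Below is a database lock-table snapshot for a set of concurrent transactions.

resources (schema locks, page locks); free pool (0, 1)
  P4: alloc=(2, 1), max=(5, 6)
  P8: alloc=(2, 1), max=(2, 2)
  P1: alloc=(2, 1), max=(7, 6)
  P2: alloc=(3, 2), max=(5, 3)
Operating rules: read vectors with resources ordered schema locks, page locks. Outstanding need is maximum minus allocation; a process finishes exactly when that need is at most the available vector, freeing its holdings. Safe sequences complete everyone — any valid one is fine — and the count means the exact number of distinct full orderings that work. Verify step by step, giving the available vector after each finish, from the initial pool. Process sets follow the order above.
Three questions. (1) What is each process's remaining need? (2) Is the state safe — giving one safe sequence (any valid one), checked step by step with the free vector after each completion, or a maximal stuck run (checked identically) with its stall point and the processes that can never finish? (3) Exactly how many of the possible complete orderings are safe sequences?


(1) Outstanding need per process (order schema locks, page locks):
  P4: (3, 5)
  P8: (0, 1)
  P1: (5, 5)
  P2: (2, 1)
(2) UNSAFE — no complete ordering exists.
Key observation: the wall is page locks: completing P8, P2 brings the pool only to (5, 4), and all the rest need more.
Going as far as possible: P8, P2; after that, nothing fits. Check, step by step:
  pool = (0, 1)
  P8: need (0, 1) fits (0, 1); releases (2, 1), pool now (2, 2)
  P2: need (2, 1) fits (2, 2); releases (3, 2), pool now (5, 4)
  blocked: P4 wants (3, 5), pool (5, 4) — not enough page locks
  blocked: P1 wants (5, 5), pool (5, 4) — not enough page locks
Processes that can never finish: P4 and P1.
(3) The exact count: 0 of the possible complete orderings are safe sequences.


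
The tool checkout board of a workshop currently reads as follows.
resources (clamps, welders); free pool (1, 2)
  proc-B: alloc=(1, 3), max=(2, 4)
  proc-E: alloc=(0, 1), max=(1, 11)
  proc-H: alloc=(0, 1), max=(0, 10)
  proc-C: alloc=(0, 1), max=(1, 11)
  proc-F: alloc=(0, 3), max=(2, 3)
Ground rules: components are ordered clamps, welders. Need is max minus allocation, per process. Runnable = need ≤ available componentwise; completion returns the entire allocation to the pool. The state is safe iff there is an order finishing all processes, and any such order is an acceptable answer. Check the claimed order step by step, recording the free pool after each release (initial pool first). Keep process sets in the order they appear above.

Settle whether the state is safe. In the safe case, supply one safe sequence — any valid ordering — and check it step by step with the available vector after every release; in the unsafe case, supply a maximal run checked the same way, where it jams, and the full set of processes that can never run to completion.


UNSAFE — no complete ordering exists.
Key observation: the pool after proc-B, proc-F is (2, 8); every surviving request exceeds it in welders, so progress ends there.
Going as far as possible: proc-B, proc-F; after that, nothing fits. Check, step by step:
  pool = (1, 2)
  run proc-B (needs (1, 1), free (1, 2)); after release of (1, 3) the pool is (2, 5)
  run proc-F (needs (2, 0), free (2, 5)); after release of (0, 3) the pool is (2, 8)
  proc-E cannot run: need (1, 10) vs free (2, 8) (insufficient welders)
  proc-H cannot run: need (0, 9) vs free (2, 8) (insufficient welders)
  proc-C cannot run: need (1, 10) vs free (2, 8) (insufficient welders)
Processes that can never finish: proc-E, proc-H and proc-C.


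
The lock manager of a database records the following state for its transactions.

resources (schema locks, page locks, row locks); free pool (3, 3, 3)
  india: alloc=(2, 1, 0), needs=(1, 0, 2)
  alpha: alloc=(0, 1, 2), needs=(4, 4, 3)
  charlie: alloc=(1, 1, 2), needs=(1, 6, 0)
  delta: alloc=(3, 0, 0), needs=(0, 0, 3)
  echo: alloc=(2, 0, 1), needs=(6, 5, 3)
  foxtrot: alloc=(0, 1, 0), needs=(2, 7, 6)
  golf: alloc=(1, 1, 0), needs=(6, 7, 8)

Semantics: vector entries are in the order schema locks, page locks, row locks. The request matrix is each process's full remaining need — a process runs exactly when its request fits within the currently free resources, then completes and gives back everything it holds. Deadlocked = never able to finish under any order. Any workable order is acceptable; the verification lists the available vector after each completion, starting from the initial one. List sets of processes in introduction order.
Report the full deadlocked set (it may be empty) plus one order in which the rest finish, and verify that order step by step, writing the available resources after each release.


Deadlocked: charlie, foxtrot and golf.
Key observation: the wall is page locks: completing delta, india, alpha, echo brings the pool only to (10, 5, 6), and all the rest need more.
A valid finishing order for the others: delta, india, alpha, echo. Walking it through:
  pool = (3, 3, 3)
  run delta (needs (0, 0, 3), free (3, 3, 3)); after release of (3, 0, 0) the pool is (6, 3, 3)
  run india (needs (1, 0, 2), free (6, 3, 3)); after release of (2, 1, 0) the pool is (8, 4, 3)
  run alpha (needs (4, 4, 3), free (8, 4, 3)); after release of (0, 1, 2) the pool is (8, 5, 5)
  run echo (needs (6, 5, 3), free (8, 5, 5)); after release of (2, 0, 1) the pool is (10, 5, 6)
None of the blocked processes ever fits:
  charlie still needs (1, 6, 0) but only (10, 5, 6) is free — short on page locks
  foxtrot still needs (2, 7, 6) but only (10, 5, 6) is free — short on page locks
  golf still needs (6, 7, 8) but only (10, 5, 6) is free — short on page locks and row locks


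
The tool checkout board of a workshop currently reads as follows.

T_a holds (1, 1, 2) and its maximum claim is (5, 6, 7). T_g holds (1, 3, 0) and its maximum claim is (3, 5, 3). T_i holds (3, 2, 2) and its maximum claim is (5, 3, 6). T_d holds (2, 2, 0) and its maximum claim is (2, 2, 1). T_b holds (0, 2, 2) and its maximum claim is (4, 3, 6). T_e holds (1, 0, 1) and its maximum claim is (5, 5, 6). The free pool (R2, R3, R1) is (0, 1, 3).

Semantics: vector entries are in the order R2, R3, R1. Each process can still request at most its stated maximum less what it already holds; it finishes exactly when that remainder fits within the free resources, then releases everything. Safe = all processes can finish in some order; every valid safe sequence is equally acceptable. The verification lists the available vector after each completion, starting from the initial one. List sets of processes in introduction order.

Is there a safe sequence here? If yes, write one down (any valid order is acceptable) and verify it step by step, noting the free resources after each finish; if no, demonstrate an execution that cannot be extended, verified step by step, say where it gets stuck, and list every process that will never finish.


UNSAFE.
Key observation: the wall is R1: completing T_d, T_g brings the pool only to (3, 6, 3), and all the rest need more.
Going as far as possible: T_d, T_g; after that, nothing fits. Walking it through:
  pool = (0, 1, 3)
  run T_d (needs (0, 0, 1), free (0, 1, 3)); after release of (2, 2, 0) the pool is (2, 3, 3)
  run T_g (needs (2, 2, 3), free (2, 3, 3)); after release of (1, 3, 0) the pool is (3, 6, 3)
  blocked: T_a wants (4, 5, 5), pool (3, 6, 3) — not enough R2 and R1
  blocked: T_i wants (2, 1, 4), pool (3, 6, 3) — not enough R1
  blocked: T_b wants (4, 1, 4), pool (3, 6, 3) — not enough R2 and R1
  blocked: T_e wants (4, 5, 5), pool (3, 6, 3) — not enough R2 and R1
Permanently blocked: T_a, T_i, T_b and T_e.


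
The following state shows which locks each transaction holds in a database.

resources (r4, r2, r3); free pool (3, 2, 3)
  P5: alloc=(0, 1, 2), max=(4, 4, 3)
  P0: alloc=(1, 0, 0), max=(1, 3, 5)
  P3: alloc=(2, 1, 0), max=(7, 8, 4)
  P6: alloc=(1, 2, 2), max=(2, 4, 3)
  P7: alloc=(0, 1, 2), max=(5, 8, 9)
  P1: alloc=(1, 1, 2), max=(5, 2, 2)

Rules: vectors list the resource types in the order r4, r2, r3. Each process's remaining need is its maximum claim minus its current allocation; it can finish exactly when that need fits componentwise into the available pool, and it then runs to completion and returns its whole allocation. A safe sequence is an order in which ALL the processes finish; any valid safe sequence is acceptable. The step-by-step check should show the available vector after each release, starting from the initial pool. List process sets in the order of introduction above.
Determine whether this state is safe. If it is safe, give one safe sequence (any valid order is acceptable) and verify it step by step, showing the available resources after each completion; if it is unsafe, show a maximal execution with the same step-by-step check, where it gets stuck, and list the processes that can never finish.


The state is UNSAFE.
Key observation: once P6, P1, P5, P0 finish, the pool peaks at (6, 6, 9) — and every remaining process still needs more r2 than that.
A maximal execution: P6, P1, P5, P0 — then nothing else fits. Check, step by step:
  pool = (3, 2, 3)
  P6 needs (1, 2, 1) <= (3, 2, 3) -> finishes; pool += (1, 2, 2) = (4, 4, 5)
  P1 needs (4, 1, 0) <= (4, 4, 5) -> finishes; pool += (1, 1, 2) = (5, 5, 7)
  P5 needs (4, 3, 1) <= (5, 5, 7) -> finishes; pool += (0, 1, 2) = (5, 6, 9)
  P0 needs (0, 3, 5) <= (5, 6, 9) -> finishes; pool += (1, 0, 0) = (6, 6, 9)
  P3 cannot run: need (5, 7, 4) vs free (6, 6, 9) (insufficient r2)
  P7 cannot run: need (5, 7, 7) vs free (6, 6, 9) (insufficient r2)
Processes that can never finish: P3 and P7.


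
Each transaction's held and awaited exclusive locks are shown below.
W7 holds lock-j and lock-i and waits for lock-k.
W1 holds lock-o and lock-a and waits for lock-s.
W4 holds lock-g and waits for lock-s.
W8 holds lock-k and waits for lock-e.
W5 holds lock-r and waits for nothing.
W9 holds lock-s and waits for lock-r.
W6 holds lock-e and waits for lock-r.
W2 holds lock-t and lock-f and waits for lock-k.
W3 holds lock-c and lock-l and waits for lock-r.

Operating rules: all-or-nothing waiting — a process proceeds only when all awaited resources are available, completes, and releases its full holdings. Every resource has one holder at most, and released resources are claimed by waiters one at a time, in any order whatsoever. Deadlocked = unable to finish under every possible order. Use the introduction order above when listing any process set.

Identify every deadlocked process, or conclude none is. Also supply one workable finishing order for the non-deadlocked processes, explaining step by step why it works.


Nothing here is deadlocked.
Key observation: the wait relation is loop-free; peeling off processes with no waits unwinds the whole state.
A valid finishing order for the others: W5, W6, W9, W3, W8, W7, W2, W1, W4.
Step-by-step check:
  W5: no waits; runs immediately, freeing lock-r
  run W6 (all its waits — lock-r — are resolved); releases lock-e
  run W9 (all its waits — lock-r — are resolved); releases lock-s
  run W3 (all its waits — lock-r — are resolved); releases lock-c and lock-l
  run W8 (all its waits — lock-e — are resolved); releases lock-k
  run W7 (all its waits — lock-k — are resolved); releases lock-j and lock-i
  run W2 (all its waits — lock-k — are resolved); releases lock-t and lock-f
  run W1 (all its waits — lock-s — are resolved); releases lock-o and lock-a
  run W4 (all its waits — lock-s — are resolved); releases lock-g


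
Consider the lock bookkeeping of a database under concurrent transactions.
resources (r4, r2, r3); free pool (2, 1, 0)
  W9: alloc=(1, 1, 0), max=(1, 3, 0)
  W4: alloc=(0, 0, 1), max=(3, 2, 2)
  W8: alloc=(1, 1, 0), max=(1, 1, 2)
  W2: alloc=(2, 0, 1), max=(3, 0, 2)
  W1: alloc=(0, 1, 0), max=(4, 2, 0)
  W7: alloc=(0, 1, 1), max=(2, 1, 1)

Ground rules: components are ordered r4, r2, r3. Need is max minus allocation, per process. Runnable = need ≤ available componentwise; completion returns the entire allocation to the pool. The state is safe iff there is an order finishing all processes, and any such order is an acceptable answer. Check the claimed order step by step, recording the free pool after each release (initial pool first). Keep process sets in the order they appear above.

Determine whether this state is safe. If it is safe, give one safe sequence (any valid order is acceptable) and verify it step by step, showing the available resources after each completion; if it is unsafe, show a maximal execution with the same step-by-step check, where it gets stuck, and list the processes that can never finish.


SAFE. One safe sequence: W7, W2, W1, W4, W9, W8.
Key observation: the order's first zero-slack moment is W7 ((2, 0, 0) needed, (2, 1, 0) free — a requested resource with nothing to spare).
Verifying each step:
  pool = (2, 1, 0)
  W7: need (2, 0, 0) fits (2, 1, 0); releases (0, 1, 1), pool now (2, 2, 1)
  W2: need (1, 0, 1) fits (2, 2, 1); releases (2, 0, 1), pool now (4, 2, 2)
  W1: need (4, 1, 0) fits (4, 2, 2); releases (0, 1, 0), pool now (4, 3, 2)
  W4: need (3, 2, 1) fits (4, 3, 2); releases (0, 0, 1), pool now (4, 3, 3)
  W9: need (0, 2, 0) fits (4, 3, 3); releases (1, 1, 0), pool now (5, 4, 3)
  W8: need (0, 0, 2) fits (5, 4, 3); releases (1, 1, 0), pool now (6, 5, 3)


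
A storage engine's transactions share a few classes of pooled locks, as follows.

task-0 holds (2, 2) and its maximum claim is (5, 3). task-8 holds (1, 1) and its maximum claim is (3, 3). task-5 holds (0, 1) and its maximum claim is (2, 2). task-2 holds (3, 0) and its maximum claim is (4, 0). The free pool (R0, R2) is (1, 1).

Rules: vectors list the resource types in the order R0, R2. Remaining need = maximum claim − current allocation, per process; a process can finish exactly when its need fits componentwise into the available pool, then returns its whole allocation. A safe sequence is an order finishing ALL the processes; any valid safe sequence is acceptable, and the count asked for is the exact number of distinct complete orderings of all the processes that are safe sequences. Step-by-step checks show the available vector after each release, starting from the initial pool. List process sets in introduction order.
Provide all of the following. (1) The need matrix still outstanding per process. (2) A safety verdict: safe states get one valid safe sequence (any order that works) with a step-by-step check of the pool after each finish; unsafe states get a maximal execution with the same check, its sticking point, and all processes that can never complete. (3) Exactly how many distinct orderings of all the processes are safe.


(1) Need matrix, components ordered R0, R2:
  task-0: (3, 1)
  task-8: (2, 2)
  task-5: (2, 1)
  task-2: (1, 0)
(2) The state is SAFE; one workable sequence: task-2, task-0, task-8, task-5.
Key observation: reading the order forward, task-2 is the first process whose need (1, 0) meets the free pool (1, 1) exactly on a resource it requests.
Step-by-step check:
  pool = (1, 1)
  run task-2 (needs (1, 0), free (1, 1)); after release of (3, 0) the pool is (4, 1)
  run task-0 (needs (3, 1), free (4, 1)); after release of (2, 2) the pool is (6, 3)
  run task-8 (needs (2, 2), free (6, 3)); after release of (1, 1) the pool is (7, 4)
  run task-5 (needs (2, 1), free (7, 4)); after release of (0, 1) the pool is (7, 5)
(3) Exactly 4 of the possible complete orderings are safe sequences.


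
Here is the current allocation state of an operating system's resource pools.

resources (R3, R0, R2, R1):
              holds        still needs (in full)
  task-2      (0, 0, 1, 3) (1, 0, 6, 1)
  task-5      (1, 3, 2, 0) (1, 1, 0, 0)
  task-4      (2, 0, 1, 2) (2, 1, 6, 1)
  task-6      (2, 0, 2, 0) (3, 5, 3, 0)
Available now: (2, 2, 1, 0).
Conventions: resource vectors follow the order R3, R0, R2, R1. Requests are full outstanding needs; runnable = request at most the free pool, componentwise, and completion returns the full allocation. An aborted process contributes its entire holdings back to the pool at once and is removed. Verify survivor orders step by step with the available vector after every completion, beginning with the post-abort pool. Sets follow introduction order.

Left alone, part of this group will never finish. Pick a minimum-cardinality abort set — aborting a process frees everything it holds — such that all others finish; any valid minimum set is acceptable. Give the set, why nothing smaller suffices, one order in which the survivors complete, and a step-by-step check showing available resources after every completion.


The answer: abort task-2.
Key observation: task-4 was stuck for good until task-2 gave back (0, 0, 1, 3); in the order shown it finishes at step 3.
Why nothing smaller works: aborting no one leaves the state deadlocked as given.
The survivors complete as task-5, task-6, task-4. Step-by-step check (starting from the post-abort pool):
  pool = (2, 2, 2, 3)
  run task-5 (needs (1, 1, 0, 0), free (2, 2, 2, 3)); after release of (1, 3, 2, 0) the pool is (3, 5, 4, 3)
  run task-6 (needs (3, 5, 3, 0), free (3, 5, 4, 3)); after release of (2, 0, 2, 0) the pool is (5, 5, 6, 3)
  run task-4 (needs (2, 1, 6, 1), free (5, 5, 6, 3)); after release of (2, 0, 1, 2) the pool is (7, 5, 7, 5)


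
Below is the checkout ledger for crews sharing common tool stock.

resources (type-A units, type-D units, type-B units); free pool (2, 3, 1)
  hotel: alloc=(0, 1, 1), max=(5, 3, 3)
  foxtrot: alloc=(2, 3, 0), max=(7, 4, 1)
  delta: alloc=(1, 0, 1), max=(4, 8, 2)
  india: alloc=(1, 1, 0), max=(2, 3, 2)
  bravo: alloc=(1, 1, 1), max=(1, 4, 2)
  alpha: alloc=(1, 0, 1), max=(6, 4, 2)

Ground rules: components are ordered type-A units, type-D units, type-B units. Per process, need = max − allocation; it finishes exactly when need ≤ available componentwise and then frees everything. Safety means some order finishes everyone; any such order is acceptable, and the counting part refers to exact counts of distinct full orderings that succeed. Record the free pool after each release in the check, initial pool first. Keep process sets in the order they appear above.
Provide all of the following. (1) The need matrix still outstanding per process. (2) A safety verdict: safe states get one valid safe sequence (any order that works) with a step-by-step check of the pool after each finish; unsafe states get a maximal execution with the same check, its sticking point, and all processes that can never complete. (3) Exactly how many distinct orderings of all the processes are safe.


(1) Need matrix, components ordered type-A units, type-D units, type-B units:
  hotel: (5, 2, 2)
  foxtrot: (5, 1, 1)
  delta: (3, 8, 1)
  india: (1, 2, 2)
  bravo: (0, 3, 1)
  alpha: (5, 4, 1)
(2) The state is UNSAFE.
Key observation: after bravo, india the pool peaks at (4, 5, 2), and each blocked process is short somewhere: hotel on type-A units; foxtrot on type-A units; delta on type-D units; alpha on type-A units.
Going as far as possible: bravo, india; after that, nothing fits. Walking it through:
  pool = (2, 3, 1)
  run bravo (needs (0, 3, 1), free (2, 3, 1)); after release of (1, 1, 1) the pool is (3, 4, 2)
  run india (needs (1, 2, 2), free (3, 4, 2)); after release of (1, 1, 0) the pool is (4, 5, 2)
  hotel still needs (5, 2, 2) but only (4, 5, 2) is free — short on type-A units
  foxtrot still needs (5, 1, 1) but only (4, 5, 2) is free — short on type-A units
  delta still needs (3, 8, 1) but only (4, 5, 2) is free — short on type-D units
  alpha still needs (5, 4, 1) but only (4, 5, 2) is free — short on type-A units
Processes that can never finish: hotel, foxtrot, delta and alpha.
(3) Precisely 0 of the possible complete orderings are safe sequences.


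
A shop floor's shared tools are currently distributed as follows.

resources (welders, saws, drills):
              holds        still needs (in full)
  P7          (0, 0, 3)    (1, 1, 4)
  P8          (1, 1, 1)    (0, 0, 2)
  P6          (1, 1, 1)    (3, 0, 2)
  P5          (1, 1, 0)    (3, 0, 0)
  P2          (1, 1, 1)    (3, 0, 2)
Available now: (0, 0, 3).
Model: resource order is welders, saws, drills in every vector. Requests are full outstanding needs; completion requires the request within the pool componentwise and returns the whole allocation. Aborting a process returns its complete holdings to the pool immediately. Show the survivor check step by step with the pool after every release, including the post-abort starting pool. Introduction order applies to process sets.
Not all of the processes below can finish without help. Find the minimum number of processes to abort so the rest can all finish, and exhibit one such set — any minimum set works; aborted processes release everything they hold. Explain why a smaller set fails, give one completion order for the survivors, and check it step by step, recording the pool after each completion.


Minimum abort set: P6 and P2.
Key observation: the returned (2, 2, 2) from P6 and P2 is what brings P5 — unrunnable before, under any order — into play at step 3.
Minimality, checking each single-abort alternative: P7 alone leaves P6 blocked (short on welders); P8 alone leaves P6 blocked (short on welders); P6 alone leaves P5 blocked (short on welders); P5 alone leaves P6 blocked (short on welders); P2 alone leaves P6 blocked (short on welders).
One survivor order: P8, P7, P5. Walking it through (post-abort pool first):
  pool = (2, 2, 5)
  P8: need (0, 0, 2) fits (2, 2, 5); releases (1, 1, 1), pool now (3, 3, 6)
  P7: need (1, 1, 4) fits (3, 3, 6); releases (0, 0, 3), pool now (3, 3, 9)
  P5: need (3, 0, 0) fits (3, 3, 9); releases (1, 1, 0), pool now (4, 4, 9)


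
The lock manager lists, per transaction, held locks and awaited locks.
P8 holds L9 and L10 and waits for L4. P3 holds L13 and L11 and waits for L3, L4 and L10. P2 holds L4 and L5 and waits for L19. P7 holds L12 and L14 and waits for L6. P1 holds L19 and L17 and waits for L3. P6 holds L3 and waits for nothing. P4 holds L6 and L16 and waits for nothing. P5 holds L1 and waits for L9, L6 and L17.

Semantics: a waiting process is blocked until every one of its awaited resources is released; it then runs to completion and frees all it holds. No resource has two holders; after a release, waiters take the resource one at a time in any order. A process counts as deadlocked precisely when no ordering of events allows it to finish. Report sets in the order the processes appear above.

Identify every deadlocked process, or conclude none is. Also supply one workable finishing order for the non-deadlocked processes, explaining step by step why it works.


Nothing here is deadlocked.
Key observation: although several processes wait, no cycle exists — each chain bottoms out at a free runner.
One completion order for the rest: P6, P1, P2, P8, P4, P5, P7, P3.
Verifying each step:
  run P6 (it waits on nothing); releases L3
  P1 waits on L3 — all released -> runs and releases L19 and L17
  P2 waits on L19 — all released -> runs and releases L4 and L5
  P8 waits on L4 — all released -> runs and releases L9 and L10
  run P4 (it waits on nothing); releases L6 and L16
  P5 waits on L9, L6 and L17 — all released -> runs and releases L1
  P7 waits on L6 — all released -> runs and releases L12 and L14
  P3 waits on L3, L4 and L10 — all released -> runs and releases L13 and L11


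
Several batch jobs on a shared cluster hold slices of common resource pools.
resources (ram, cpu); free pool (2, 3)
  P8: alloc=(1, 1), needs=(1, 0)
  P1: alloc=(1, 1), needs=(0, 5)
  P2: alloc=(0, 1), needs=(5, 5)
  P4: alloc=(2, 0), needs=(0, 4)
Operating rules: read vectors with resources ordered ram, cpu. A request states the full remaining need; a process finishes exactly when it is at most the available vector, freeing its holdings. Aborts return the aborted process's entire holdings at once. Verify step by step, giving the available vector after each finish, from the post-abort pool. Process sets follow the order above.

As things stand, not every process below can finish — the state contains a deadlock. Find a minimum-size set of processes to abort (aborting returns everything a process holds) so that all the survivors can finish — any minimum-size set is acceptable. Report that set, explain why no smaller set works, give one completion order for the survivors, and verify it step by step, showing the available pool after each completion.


Minimum abort set: P1.
Key observation: before aborting P1, P2 was permanently blocked — no order could ever run it; afterwards it completes at step 3.
Why nothing smaller works: aborting no one leaves the state deadlocked as given.
One survivor order: P8, P4, P2. Step-by-step check (post-abort pool first):
  pool = (3, 4)
  run P8 (needs (1, 0), free (3, 4)); after release of (1, 1) the pool is (4, 5)
  run P4 (needs (0, 4), free (4, 5)); after release of (2, 0) the pool is (6, 5)
  run P2 (needs (5, 5), free (6, 5)); after release of (0, 1) the pool is (6, 6)


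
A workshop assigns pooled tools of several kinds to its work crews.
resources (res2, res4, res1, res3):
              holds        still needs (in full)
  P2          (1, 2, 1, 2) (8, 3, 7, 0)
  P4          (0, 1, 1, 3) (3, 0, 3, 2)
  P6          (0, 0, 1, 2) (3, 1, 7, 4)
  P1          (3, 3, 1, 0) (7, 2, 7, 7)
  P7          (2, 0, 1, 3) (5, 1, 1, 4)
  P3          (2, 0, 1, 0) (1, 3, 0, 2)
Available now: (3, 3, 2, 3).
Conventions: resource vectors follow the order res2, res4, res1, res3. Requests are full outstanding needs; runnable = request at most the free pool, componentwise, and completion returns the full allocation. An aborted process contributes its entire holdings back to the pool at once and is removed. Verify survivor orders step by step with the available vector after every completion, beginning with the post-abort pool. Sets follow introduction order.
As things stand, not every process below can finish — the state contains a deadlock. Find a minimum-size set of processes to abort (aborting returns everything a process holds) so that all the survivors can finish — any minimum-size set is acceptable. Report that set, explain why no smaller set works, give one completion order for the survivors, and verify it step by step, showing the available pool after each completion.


Minimum abort set: P2 and P1.
Key observation: aborting P2 and P1 returns (4, 5, 2, 2), and P6 — hopeless before — runs at step 4 with the returned capacity in the pool.
Why nothing smaller works — every single abort fails: P2 alone leaves P6 blocked (short on res1); P4 alone leaves P2 blocked (short on res2 and res1); P6 alone leaves P2 blocked (short on res2 and res1); P1 alone leaves P2 blocked (short on res1); P7 alone leaves P2 blocked (short on res2 and res1); P3 alone leaves P2 blocked (short on res2 and res1).
The survivors complete as P3, P7, P4, P6. Verifying each step (starting from the post-abort pool):
  pool = (7, 8, 4, 5)
  P3: need (1, 3, 0, 2) fits (7, 8, 4, 5); releases (2, 0, 1, 0), pool now (9, 8, 5, 5)
  P7: need (5, 1, 1, 4) fits (9, 8, 5, 5); releases (2, 0, 1, 3), pool now (11, 8, 6, 8)
  P4: need (3, 0, 3, 2) fits (11, 8, 6, 8); releases (0, 1, 1, 3), pool now (11, 9, 7, 11)
  P6: need (3, 1, 7, 4) fits (11, 9, 7, 11); releases (0, 0, 1, 2), pool now (11, 9, 8, 13)


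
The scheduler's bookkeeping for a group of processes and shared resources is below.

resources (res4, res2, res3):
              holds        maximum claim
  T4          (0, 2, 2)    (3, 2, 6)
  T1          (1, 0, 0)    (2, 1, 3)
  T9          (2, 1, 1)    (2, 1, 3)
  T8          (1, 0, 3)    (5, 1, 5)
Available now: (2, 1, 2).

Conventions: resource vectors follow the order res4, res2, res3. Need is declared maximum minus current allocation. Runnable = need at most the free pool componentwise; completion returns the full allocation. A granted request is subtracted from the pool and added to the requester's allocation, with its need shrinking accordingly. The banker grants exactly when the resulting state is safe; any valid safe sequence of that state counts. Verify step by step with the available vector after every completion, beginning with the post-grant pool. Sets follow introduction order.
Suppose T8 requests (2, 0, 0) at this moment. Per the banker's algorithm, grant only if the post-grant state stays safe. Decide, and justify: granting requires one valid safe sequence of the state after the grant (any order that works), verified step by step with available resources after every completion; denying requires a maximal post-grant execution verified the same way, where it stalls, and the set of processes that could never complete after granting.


GRANT — the state after the grant stays safe, e.g. via T9, T8, T4, T1.
Key observation: even at the reduced pool (0, 1, 2), T9 fits immediately, so safety survives the grant.
Check on the post-grant state, step by step:
  pool = (0, 1, 2)
  T9 needs (0, 0, 2) <= (0, 1, 2) -> finishes; pool += (2, 1, 1) = (2, 2, 3)
  T8 needs (2, 1, 2) <= (2, 2, 3) -> finishes; pool += (3, 0, 3) = (5, 2, 6)
  T4 needs (3, 0, 4) <= (5, 2, 6) -> finishes; pool += (0, 2, 2) = (5, 4, 8)
  T1 needs (1, 1, 3) <= (5, 4, 8) -> finishes; pool += (1, 0, 0) = (6, 4, 8)


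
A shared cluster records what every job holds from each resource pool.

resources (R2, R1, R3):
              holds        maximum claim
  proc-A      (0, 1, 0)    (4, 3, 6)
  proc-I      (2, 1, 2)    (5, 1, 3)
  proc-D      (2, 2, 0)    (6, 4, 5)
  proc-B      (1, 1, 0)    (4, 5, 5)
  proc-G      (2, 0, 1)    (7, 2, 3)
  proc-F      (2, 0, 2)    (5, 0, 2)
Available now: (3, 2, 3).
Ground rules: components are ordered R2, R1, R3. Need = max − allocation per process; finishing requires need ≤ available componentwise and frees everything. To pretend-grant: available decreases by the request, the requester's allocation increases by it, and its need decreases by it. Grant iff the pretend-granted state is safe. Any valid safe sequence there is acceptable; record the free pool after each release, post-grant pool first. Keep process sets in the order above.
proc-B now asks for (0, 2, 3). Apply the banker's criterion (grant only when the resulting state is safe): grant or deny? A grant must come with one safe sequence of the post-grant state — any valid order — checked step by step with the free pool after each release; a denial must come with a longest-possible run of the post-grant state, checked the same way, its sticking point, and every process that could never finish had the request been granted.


DENY — the pretend-granted state is unsafe.
Key observation: the wall is R1: completing proc-F, proc-I brings the pool only to (7, 1, 4), and all the rest need more.
On the post-grant state, proc-F, proc-I is a maximal run — nothing extends it. Check, step by step:
  pool = (3, 0, 0)
  run proc-F (needs (3, 0, 0), free (3, 0, 0)); after release of (2, 0, 2) the pool is (5, 0, 2)
  run proc-I (needs (3, 0, 1), free (5, 0, 2)); after release of (2, 1, 2) the pool is (7, 1, 4)
  proc-A cannot run: need (4, 2, 6) vs free (7, 1, 4) (insufficient R1 and R3)
  proc-D cannot run: need (4, 2, 5) vs free (7, 1, 4) (insufficient R1 and R3)
  proc-B cannot run: need (3, 2, 2) vs free (7, 1, 4) (insufficient R1)
  proc-G cannot run: need (5, 2, 2) vs free (7, 1, 4) (insufficient R1)
Processes that could never finish after the grant: proc-A, proc-D, proc-B and proc-G.


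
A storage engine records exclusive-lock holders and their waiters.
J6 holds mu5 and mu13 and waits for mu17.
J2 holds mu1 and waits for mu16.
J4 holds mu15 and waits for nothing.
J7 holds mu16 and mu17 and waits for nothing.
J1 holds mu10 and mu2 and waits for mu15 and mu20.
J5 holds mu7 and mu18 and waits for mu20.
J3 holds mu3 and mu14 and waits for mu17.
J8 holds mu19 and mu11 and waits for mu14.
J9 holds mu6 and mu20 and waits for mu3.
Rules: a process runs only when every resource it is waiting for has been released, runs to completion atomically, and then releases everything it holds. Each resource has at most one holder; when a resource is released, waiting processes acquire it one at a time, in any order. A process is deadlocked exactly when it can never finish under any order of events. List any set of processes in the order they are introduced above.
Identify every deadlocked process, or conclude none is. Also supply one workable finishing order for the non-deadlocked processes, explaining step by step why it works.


No process is deadlocked.
Key observation: the wait relation is loop-free; peeling off processes with no waits unwinds the whole state.
The rest can finish in the order J4, J7, J6, J3, J2, J9, J8, J1, J5.
Walking it through:
  J4: no waits; runs immediately, freeing mu15
  J7: no waits; runs immediately, freeing mu16 and mu17
  run J6 (all its waits — mu17 — are resolved); releases mu5 and mu13
  run J3 (all its waits — mu17 — are resolved); releases mu3 and mu14
  run J2 (all its waits — mu16 — are resolved); releases mu1
  run J9 (all its waits — mu3 — are resolved); releases mu6 and mu20
  run J8 (all its waits — mu14 — are resolved); releases mu19 and mu11
  run J1 (all its waits — mu15 and mu20 — are resolved); releases mu10 and mu2
  run J5 (all its waits — mu20 — are resolved); releases mu7 and mu18


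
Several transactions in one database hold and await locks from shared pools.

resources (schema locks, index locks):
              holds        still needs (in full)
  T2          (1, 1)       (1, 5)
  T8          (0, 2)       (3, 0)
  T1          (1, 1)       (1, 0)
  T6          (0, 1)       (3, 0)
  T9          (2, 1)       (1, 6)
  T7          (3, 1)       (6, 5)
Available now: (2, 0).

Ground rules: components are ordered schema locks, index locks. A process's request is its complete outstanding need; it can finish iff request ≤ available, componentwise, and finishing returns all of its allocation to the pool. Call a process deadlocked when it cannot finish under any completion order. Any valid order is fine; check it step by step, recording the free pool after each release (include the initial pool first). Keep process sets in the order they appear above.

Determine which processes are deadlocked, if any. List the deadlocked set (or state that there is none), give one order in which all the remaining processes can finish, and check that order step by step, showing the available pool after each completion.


Deadlocked: T2, T9 and T7.
Key observation: once T1, T8, T6 finish, the pool peaks at (3, 4) — and every remaining process still needs more index locks than that.
A valid finishing order for the others: T1, T8, T6. Walking it through:
  pool = (2, 0)
  T1 needs (1, 0) <= (2, 0) -> finishes; pool += (1, 1) = (3, 1)
  T8 needs (3, 0) <= (3, 1) -> finishes; pool += (0, 2) = (3, 3)
  T6 needs (3, 0) <= (3, 3) -> finishes; pool += (0, 1) = (3, 4)
None of the blocked processes ever fits:
  T2 still needs (1, 5) but only (3, 4) is free — short on index locks
  T9 still needs (1, 6) but only (3, 4) is free — short on index locks
  T7 still needs (6, 5) but only (3, 4) is free — short on schema locks and index locks
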